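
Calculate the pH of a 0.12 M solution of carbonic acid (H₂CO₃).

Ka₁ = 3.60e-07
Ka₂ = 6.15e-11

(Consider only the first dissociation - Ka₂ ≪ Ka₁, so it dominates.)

First dissociation dominates. From Ka₁ = [H⁺][HA⁻]/[H₂A], x² + Ka₁·x − Ka₁·C = 0 with C = 0.12 M and Ka₁ = 3.60e-07. Solving: [H⁺] = (−Ka₁ + √(Ka₁² + 4·Ka₁·C)) / 2 = 2.0767e-04 M. pH = -log(2.0767e-04) = 3.68.

pH = 3.68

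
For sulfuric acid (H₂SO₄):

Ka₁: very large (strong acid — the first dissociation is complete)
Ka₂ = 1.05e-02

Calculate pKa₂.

pKa₂ = -log(Ka₂) = -log(1.05e-02) = 1.98.

pK_{a2} = 1.98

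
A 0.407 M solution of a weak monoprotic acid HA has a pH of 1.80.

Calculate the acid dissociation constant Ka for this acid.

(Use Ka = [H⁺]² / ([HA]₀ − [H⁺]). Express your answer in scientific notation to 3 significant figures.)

[H⁺] = 10^(−pH) = 10^(−1.80) = 1.585e-02 M. For HA ⇌ H⁺ + A⁻, Ka = [H⁺][A⁻]/[HA] = [H⁺]² / ([HA]₀ − [H⁺]) = (1.585e-02)² / (0.407 − 1.585e-02) = 6.42e-04.

K_a = 6.42e-04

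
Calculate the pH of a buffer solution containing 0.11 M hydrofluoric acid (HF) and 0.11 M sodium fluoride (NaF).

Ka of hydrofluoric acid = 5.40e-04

pKa = -log(5.40e-04) = 3.27. pH = pKa + log([A⁻]/[HA]) = 3.27 + log(0.11/0.11)

pH = 3.27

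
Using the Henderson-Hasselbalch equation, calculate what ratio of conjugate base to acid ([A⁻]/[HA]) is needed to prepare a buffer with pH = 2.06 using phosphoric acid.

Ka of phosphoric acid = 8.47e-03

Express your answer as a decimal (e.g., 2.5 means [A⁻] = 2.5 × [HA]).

pKa = -log(8.47e-03) = 2.0721. pH = pKa + log([A⁻]/[HA]), so log([A⁻]/[HA]) = pH − pKa = 2.06 − 2.0721 = -0.0121. [A⁻]/[HA] = 10^(-0.0121) = 0.972

[A⁻]/[HA] = 0.972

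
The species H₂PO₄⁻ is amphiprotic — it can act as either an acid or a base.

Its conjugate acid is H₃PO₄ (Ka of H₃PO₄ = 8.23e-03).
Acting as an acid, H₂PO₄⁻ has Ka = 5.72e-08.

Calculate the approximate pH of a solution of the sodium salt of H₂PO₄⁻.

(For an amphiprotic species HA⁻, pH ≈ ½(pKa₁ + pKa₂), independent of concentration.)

pKa₁ = -log(8.23e-03) = 2.08; pKa₂ = -log(5.72e-08) = 7.24. For an amphiprotic species, pH ≈ ½(pKa₁ + pKa₂) = ½(2.08 + 7.24) = 4.66.

pH = 4.66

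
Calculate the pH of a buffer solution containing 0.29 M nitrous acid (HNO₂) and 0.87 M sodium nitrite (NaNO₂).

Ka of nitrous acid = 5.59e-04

pKa = -log(5.59e-04) = 3.25. pH = pKa + log([A⁻]/[HA]) = 3.25 + log(0.87/0.29)

pH = 3.73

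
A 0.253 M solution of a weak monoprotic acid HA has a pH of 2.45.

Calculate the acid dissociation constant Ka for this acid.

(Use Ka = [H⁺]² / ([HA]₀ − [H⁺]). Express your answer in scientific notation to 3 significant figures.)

[H⁺] = 10^(−pH) = 10^(−2.45) = 3.548e-03 M. For HA ⇌ H⁺ + A⁻, Ka = [H⁺][A⁻]/[HA] = [H⁺]² / ([HA]₀ − [H⁺]) = (3.548e-03)² / (0.253 − 3.548e-03) = 5.05e-05.

K_a = 5.05e-05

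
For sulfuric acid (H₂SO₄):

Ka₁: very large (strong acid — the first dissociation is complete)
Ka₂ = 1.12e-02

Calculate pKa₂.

pKa₂ = -log(Ka₂) = -log(1.12e-02) = 1.95.

pK_{a2} = 1.95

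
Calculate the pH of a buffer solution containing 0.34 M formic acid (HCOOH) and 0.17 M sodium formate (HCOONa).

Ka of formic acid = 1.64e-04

pKa = -log(1.64e-04) = 3.79. pH = pKa + log([A⁻]/[HA]) = 3.79 + log(0.17/0.34)

pH = 3.48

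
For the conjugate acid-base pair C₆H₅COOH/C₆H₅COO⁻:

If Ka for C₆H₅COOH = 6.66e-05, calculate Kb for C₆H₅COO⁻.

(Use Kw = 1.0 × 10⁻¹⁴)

For a conjugate pair Ka × Kb = Kw, so Kb = Kw/Ka = 1.0 × 10⁻¹⁴ / 6.66e-05 = 1.50e-10.

K_b = 1.50e-10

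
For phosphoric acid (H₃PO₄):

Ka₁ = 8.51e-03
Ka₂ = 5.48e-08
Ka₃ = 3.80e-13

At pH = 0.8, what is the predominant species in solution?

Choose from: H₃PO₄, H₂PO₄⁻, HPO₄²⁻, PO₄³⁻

pKa₁ = 2.07, pKa₂ = 7.26, pKa₃ = 12.42. For a polyprotic acid the predominant species crosses at each pKa: below pKa_n the protonated form dominates, above it the deprotonated form does. At pH = 0.8, the predominant species is H₃PO₄.

H₃PO₄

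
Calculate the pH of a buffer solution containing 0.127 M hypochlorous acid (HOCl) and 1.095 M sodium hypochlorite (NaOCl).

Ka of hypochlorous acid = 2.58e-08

pKa = -log(2.58e-08) = 7.59. pH = pKa + log([A⁻]/[HA]) = 7.59 + log(1.095/0.127)

pH = 8.52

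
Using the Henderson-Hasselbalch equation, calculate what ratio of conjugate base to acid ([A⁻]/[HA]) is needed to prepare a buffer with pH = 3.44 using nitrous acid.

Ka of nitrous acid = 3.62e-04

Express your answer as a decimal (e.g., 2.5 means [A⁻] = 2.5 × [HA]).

pKa = -log(3.62e-04) = 3.4413. pH = pKa + log([A⁻]/[HA]), so log([A⁻]/[HA]) = pH − pKa = 3.44 − 3.4413 = -0.0013. [A⁻]/[HA] = 10^(-0.0013) = 0.997

[A⁻]/[HA] = 0.997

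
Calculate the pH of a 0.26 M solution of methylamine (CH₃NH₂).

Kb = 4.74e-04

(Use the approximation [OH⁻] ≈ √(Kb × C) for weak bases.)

[OH⁻] = √(Kb × C) = √(4.74e-04 × 0.26) = 1.1101e-02. pOH = 1.95, pH = 14 - pOH

pH = 12.05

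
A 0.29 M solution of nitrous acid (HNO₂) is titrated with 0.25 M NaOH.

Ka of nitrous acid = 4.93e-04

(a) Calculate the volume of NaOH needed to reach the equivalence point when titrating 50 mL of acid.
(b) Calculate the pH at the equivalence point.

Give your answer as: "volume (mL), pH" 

moles acid = 0.29 × 50/1000 = 0.0145 mol; V_base = moles/0.25 × 1000 = 58.0 mL. At equivalence only the conjugate base is present: [A⁻] = 0.0145/0.108 = 1.3426e-01 M. Kb = Kw/Ka = 2.03e-11; [OH⁻] = √(Kb × [A⁻]) = 1.6502e-06; pOH = 5.78; pH = 14 - pOH = 8.22.

V = 58.0 mL, pH = 8.22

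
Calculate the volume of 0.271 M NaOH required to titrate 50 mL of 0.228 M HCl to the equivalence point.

At equivalence: moles acid = moles base. moles HCl = 0.228 × 50/1000 = 0.0114 mol. V_base = moles / 0.271 × 1000 = 42.1 mL.

V_{base} = 42.1 mL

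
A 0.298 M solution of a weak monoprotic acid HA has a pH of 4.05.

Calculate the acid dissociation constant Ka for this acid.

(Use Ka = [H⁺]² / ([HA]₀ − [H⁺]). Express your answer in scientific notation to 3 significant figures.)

[H⁺] = 10^(−pH) = 10^(−4.05) = 8.913e-05 M. For HA ⇌ H⁺ + A⁻, Ka = [H⁺][A⁻]/[HA] = [H⁺]² / ([HA]₀ − [H⁺]) = (8.913e-05)² / (0.298 − 8.913e-05) = 2.67e-08.

K_a = 2.67e-08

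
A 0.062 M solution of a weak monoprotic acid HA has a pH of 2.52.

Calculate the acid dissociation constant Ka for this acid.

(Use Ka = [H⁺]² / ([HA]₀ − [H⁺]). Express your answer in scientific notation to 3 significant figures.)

[H⁺] = 10^(−pH) = 10^(−2.52) = 3.020e-03 M. For HA ⇌ H⁺ + A⁻, Ka = [H⁺][A⁻]/[HA] = [H⁺]² / ([HA]₀ − [H⁺]) = (3.020e-03)² / (0.062 − 3.020e-03) = 1.55e-04.

K_a = 1.55e-04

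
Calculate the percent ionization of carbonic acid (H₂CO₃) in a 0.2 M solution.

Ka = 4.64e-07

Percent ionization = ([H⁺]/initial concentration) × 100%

Using Ka equilibrium: x² + Ka×x - Ka×C = 0. Solving: [H⁺] = 3.0440e-04. Percent = (3.0440e-04/0.2) × 100

Percent ionization = 0.152%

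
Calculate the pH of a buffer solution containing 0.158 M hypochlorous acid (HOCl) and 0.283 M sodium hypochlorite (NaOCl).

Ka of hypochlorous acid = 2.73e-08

pKa = -log(2.73e-08) = 7.56. pH = pKa + log([A⁻]/[HA]) = 7.56 + log(0.283/0.158)

pH = 7.82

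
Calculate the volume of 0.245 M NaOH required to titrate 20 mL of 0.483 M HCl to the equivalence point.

At equivalence: moles acid = moles base. moles HCl = 0.483 × 20/1000 = 0.00966 mol. V_base = moles / 0.245 × 1000 = 39.4 mL.

V_{base} = 39.4 mL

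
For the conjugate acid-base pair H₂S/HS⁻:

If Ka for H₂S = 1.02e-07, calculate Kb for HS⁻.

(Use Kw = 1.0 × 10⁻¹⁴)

For a conjugate pair Ka × Kb = Kw, so Kb = Kw/Ka = 1.0 × 10⁻¹⁴ / 1.02e-07 = 9.80e-08.

K_b = 9.80e-08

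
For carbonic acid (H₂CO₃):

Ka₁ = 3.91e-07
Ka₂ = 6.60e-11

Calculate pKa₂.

pKa₂ = -log(Ka₂) = -log(6.60e-11) = 10.18.

pK_{a2} = 10.18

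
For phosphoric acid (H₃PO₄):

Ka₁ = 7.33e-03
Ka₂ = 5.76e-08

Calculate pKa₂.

pKa₂ = -log(Ka₂) = -log(5.76e-08) = 7.24.

pK_{a2} = 7.24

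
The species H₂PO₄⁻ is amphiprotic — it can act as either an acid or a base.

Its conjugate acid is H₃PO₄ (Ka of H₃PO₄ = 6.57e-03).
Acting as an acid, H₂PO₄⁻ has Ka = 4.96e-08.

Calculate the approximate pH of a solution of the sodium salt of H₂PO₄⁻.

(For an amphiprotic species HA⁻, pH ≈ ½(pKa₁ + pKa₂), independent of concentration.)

pKa₁ = -log(6.57e-03) = 2.18; pKa₂ = -log(4.96e-08) = 7.30. For an amphiprotic species, pH ≈ ½(pKa₁ + pKa₂) = ½(2.18 + 7.30) = 4.74.

pH = 4.74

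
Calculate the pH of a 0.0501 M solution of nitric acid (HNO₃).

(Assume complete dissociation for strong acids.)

[H⁺] = 0.0501 M for strong acid. pH = -log[H⁺] = -log(0.0501)

pH = 1.30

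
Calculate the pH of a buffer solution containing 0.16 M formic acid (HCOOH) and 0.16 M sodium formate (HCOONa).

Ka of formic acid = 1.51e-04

pKa = -log(1.51e-04) = 3.82. pH = pKa + log([A⁻]/[HA]) = 3.82 + log(0.16/0.16)

pH = 3.82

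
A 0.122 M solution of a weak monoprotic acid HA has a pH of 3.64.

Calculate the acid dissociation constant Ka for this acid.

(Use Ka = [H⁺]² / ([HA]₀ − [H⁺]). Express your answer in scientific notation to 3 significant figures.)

[H⁺] = 10^(−pH) = 10^(−3.64) = 2.291e-04 M. For HA ⇌ H⁺ + A⁻, Ka = [H⁺][A⁻]/[HA] = [H⁺]² / ([HA]₀ − [H⁺]) = (2.291e-04)² / (0.122 − 2.291e-04) = 4.31e-07.

K_a = 4.31e-07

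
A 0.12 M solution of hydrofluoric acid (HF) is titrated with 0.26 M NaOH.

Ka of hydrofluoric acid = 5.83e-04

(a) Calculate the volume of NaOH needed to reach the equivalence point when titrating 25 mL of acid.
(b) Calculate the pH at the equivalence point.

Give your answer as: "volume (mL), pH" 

moles acid = 0.12 × 25/1000 = 0.003 mol; V_base = moles/0.26 × 1000 = 11.5 mL. At equivalence only the conjugate base is present: [A⁻] = 0.003/0.037 = 8.2105e-02 M. Kb = Kw/Ka = 1.72e-11; [OH⁻] = √(Kb × [A⁻]) = 1.1867e-06; pOH = 5.93; pH = 14 - pOH = 8.07.

V = 11.5 mL, pH = 8.07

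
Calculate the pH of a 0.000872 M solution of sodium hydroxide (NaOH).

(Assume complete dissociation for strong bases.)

[OH⁻] = 0.000872 M for strong base. pOH = -log[OH⁻] = 3.06, pH = 14 - pOH

pH = 10.94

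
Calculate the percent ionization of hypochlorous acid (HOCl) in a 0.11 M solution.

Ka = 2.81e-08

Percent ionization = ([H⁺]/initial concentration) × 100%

Using Ka equilibrium: x² + Ka×x - Ka×C = 0. Solving: [H⁺] = 5.5583e-05. Percent = (5.5583e-05/0.11) × 100

Percent ionization = 0.0505%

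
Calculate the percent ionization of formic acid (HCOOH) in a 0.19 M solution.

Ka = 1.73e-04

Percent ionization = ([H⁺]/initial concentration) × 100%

Using Ka equilibrium: x² + Ka×x - Ka×C = 0. Solving: [H⁺] = 5.6474e-03. Percent = (5.6474e-03/0.19) × 100

Percent ionization = 2.97%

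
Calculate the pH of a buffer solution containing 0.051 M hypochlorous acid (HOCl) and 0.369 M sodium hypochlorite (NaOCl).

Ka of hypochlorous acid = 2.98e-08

pKa = -log(2.98e-08) = 7.53. pH = pKa + log([A⁻]/[HA]) = 7.53 + log(0.369/0.051)

pH = 8.39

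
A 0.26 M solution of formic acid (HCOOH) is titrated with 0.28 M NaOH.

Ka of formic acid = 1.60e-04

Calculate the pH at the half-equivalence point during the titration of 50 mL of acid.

At half-equivalence [HA] = [A⁻], so Henderson-Hasselbalch gives pH = pKa = -log(1.60e-04) = 3.80.

pH = pKa = 3.80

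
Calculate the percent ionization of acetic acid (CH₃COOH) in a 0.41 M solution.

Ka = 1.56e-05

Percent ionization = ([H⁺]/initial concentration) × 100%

Using Ka equilibrium: x² + Ka×x - Ka×C = 0. Solving: [H⁺] = 2.5212e-03. Percent = (2.5212e-03/0.41) × 100

Percent ionization = 0.615%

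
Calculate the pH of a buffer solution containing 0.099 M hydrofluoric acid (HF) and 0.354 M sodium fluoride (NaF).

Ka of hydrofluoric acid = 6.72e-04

pKa = -log(6.72e-04) = 3.17. pH = pKa + log([A⁻]/[HA]) = 3.17 + log(0.354/0.099)

pH = 3.73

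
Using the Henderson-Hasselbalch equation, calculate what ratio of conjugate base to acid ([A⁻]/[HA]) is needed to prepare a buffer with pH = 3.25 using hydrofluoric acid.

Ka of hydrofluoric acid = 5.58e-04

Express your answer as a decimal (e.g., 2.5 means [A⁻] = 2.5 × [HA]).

pKa = -log(5.58e-04) = 3.2534. pH = pKa + log([A⁻]/[HA]), so log([A⁻]/[HA]) = pH − pKa = 3.25 − 3.2534 = -0.0034. [A⁻]/[HA] = 10^(-0.0034) = 0.992

[A⁻]/[HA] = 0.992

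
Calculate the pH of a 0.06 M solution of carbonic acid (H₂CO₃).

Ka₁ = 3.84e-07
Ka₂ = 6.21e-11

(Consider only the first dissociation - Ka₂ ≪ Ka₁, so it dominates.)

First dissociation dominates. From Ka₁ = [H⁺][HA⁻]/[H₂A], x² + Ka₁·x − Ka₁·C = 0 with C = 0.06 M and Ka₁ = 3.84e-07. Solving: [H⁺] = (−Ka₁ + √(Ka₁² + 4·Ka₁·C)) / 2 = 1.5160e-04 M. pH = -log(1.5160e-04) = 3.82.

pH = 3.82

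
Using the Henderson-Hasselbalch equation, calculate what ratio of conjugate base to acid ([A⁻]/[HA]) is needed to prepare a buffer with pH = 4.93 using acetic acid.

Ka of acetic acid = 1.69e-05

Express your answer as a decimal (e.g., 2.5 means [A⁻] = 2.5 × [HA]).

pKa = -log(1.69e-05) = 4.7721. pH = pKa + log([A⁻]/[HA]), so log([A⁻]/[HA]) = pH − pKa = 4.93 − 4.7721 = 0.1579. [A⁻]/[HA] = 10^(0.1579) = 1.44

[A⁻]/[HA] = 1.44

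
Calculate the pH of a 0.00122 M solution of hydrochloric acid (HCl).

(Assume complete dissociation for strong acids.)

[H⁺] = 0.00122 M for strong acid. pH = -log[H⁺] = -log(0.00122)

pH = 2.91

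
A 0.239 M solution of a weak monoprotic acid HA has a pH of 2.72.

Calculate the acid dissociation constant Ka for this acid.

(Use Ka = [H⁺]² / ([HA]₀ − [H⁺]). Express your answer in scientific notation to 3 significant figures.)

[H⁺] = 10^(−pH) = 10^(−2.72) = 1.905e-03 M. For HA ⇌ H⁺ + A⁻, Ka = [H⁺][A⁻]/[HA] = [H⁺]² / ([HA]₀ − [H⁺]) = (1.905e-03)² / (0.239 − 1.905e-03) = 1.53e-05.

K_a = 1.53e-05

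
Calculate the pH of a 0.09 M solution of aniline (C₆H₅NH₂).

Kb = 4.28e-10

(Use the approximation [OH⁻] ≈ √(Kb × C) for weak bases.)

[OH⁻] = √(Kb × C) = √(4.28e-10 × 0.09) = 6.2064e-06. pOH = 5.21, pH = 14 - pOH

pH = 8.79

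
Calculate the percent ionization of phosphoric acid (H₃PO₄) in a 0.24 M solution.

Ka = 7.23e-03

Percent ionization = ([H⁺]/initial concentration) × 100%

Using Ka equilibrium: x² + Ka×x - Ka×C = 0. Solving: [H⁺] = 3.8197e-02. Percent = (3.8197e-02/0.24) × 100

Percent ionization = 15.9%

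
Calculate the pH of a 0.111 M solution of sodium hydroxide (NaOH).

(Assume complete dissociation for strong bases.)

[OH⁻] = 0.111 M for strong base. pOH = -log[OH⁻] = 0.95, pH = 14 - pOH

pH = 13.05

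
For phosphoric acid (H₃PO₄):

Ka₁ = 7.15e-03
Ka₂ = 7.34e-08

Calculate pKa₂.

pKa₂ = -log(Ka₂) = -log(7.34e-08) = 7.13.

pK_{a2} = 7.13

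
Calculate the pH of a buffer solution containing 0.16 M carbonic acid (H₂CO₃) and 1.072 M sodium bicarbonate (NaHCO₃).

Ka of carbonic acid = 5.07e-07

pKa = -log(5.07e-07) = 6.29. pH = pKa + log([A⁻]/[HA]) = 6.29 + log(1.072/0.16)

pH = 7.12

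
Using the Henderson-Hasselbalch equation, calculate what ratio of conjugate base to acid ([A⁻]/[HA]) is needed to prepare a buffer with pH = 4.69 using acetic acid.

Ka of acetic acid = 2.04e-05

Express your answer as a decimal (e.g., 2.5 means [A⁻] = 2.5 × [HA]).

pKa = -log(2.04e-05) = 4.6904. pH = pKa + log([A⁻]/[HA]), so log([A⁻]/[HA]) = pH − pKa = 4.69 − 4.6904 = -0.0004. [A⁻]/[HA] = 10^(-0.0004) = 0.999

[A⁻]/[HA] = 0.999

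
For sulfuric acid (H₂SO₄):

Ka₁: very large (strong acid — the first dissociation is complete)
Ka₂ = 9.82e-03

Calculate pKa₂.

pKa₂ = -log(Ka₂) = -log(9.82e-03) = 2.01.

pK_{a2} = 2.01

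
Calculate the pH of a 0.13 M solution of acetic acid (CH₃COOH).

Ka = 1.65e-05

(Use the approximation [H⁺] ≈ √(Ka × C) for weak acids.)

[H⁺] = √(Ka × C) = √(1.65e-05 × 0.13) = 1.4646e-03. pH = -log(1.4646e-03)

pH = 2.83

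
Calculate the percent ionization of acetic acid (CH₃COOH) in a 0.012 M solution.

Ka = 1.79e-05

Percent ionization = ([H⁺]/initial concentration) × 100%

Using Ka equilibrium: x² + Ka×x - Ka×C = 0. Solving: [H⁺] = 4.5460e-04. Percent = (4.5460e-04/0.012) × 100

Percent ionization = 3.79%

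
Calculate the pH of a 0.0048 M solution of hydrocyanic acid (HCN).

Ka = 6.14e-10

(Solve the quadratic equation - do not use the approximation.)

x² + Ka×x - Ka×C = 0. Using quadratic formula: [H⁺] = 1.7164e-06

pH = 5.77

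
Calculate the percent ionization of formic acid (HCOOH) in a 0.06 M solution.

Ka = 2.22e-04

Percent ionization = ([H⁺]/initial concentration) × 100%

Using Ka equilibrium: x² + Ka×x - Ka×C = 0. Solving: [H⁺] = 3.5403e-03. Percent = (3.5403e-03/0.06) × 100

Percent ionization = 5.9%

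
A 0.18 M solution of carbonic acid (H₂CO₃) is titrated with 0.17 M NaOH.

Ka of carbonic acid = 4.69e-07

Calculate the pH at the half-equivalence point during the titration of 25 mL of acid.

At half-equivalence [HA] = [A⁻], so Henderson-Hasselbalch gives pH = pKa = -log(4.69e-07) = 6.33.

pH = pKa = 6.33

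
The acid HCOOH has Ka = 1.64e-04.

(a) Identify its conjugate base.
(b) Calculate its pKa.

(a) The conjugate base is formed by removing one H⁺ from HCOOH, giving HCOO⁻. (b) pKa = -log(Ka) = -log(1.64e-04) = 3.79.

Conjugate base: HCOO⁻; pK_a = 3.79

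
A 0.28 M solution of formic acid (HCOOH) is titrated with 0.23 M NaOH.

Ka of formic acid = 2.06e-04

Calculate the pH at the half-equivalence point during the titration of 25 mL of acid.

At half-equivalence [HA] = [A⁻], so Henderson-Hasselbalch gives pH = pKa = -log(2.06e-04) = 3.69.

pH = pKa = 3.69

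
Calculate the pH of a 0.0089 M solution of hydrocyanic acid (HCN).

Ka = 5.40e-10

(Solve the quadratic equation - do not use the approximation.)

x² + Ka×x - Ka×C = 0. Using quadratic formula: [H⁺] = 2.1920e-06

pH = 5.66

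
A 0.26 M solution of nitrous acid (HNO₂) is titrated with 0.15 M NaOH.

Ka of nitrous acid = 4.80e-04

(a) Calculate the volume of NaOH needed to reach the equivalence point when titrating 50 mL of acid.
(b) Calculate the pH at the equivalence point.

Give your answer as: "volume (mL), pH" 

moles acid = 0.26 × 50/1000 = 0.013 mol; V_base = moles/0.15 × 1000 = 86.7 mL. At equivalence only the conjugate base is present: [A⁻] = 0.013/0.137 = 9.5122e-02 M. Kb = Kw/Ka = 2.08e-11; [OH⁻] = √(Kb × [A⁻]) = 1.4077e-06; pOH = 5.85; pH = 14 - pOH = 8.15.

V = 86.7 mL, pH = 8.15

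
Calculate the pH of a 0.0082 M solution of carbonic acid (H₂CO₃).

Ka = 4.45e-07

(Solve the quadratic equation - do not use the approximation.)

x² + Ka×x - Ka×C = 0. Using quadratic formula: [H⁺] = 6.0185e-05

pH = 4.22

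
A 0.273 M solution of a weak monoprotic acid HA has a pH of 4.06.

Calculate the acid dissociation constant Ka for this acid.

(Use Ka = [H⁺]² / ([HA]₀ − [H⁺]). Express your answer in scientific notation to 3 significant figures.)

[H⁺] = 10^(−pH) = 10^(−4.06) = 8.710e-05 M. For HA ⇌ H⁺ + A⁻, Ka = [H⁺][A⁻]/[HA] = [H⁺]² / ([HA]₀ − [H⁺]) = (8.710e-05)² / (0.273 − 8.710e-05) = 2.78e-08.

K_a = 2.78e-08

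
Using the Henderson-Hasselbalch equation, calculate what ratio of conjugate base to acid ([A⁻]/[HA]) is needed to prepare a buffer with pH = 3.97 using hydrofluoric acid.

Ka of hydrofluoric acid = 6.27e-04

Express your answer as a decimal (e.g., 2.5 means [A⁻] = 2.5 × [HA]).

pKa = -log(6.27e-04) = 3.2027. pH = pKa + log([A⁻]/[HA]), so log([A⁻]/[HA]) = pH − pKa = 3.97 − 3.2027 = 0.7673. [A⁻]/[HA] = 10^(0.7673) = 5.85

[A⁻]/[HA] = 5.85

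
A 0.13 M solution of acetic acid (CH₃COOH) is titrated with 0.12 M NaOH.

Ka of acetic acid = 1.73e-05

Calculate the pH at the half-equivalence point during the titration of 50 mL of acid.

At half-equivalence [HA] = [A⁻], so Henderson-Hasselbalch gives pH = pKa = -log(1.73e-05) = 4.76.

pH = pKa = 4.76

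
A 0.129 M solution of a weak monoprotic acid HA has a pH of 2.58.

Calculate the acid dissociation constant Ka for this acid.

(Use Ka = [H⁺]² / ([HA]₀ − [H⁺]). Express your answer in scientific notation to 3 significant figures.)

[H⁺] = 10^(−pH) = 10^(−2.58) = 2.630e-03 M. For HA ⇌ H⁺ + A⁻, Ka = [H⁺][A⁻]/[HA] = [H⁺]² / ([HA]₀ − [H⁺]) = (2.630e-03)² / (0.129 − 2.630e-03) = 5.47e-05.

K_a = 5.47e-05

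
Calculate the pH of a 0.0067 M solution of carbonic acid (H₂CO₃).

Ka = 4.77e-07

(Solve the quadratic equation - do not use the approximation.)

x² + Ka×x - Ka×C = 0. Using quadratic formula: [H⁺] = 5.6294e-05

pH = 4.25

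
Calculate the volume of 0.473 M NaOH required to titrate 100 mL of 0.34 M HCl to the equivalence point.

At equivalence: moles acid = moles base. moles HCl = 0.34 × 100/1000 = 0.034 mol. V_base = moles / 0.473 × 1000 = 71.9 mL.

V_{base} = 71.9 mL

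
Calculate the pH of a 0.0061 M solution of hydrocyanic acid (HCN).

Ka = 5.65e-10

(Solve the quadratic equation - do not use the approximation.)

x² + Ka×x - Ka×C = 0. Using quadratic formula: [H⁺] = 1.8562e-06

pH = 5.73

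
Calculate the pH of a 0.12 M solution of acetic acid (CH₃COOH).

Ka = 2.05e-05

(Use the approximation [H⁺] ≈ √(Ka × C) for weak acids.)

[H⁺] = √(Ka × C) = √(2.05e-05 × 0.12) = 1.5684e-03. pH = -log(1.5684e-03)

pH = 2.80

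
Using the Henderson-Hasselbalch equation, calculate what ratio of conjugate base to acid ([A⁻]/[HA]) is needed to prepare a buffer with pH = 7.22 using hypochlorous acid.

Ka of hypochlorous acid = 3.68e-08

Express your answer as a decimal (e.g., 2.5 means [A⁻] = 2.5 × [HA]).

pKa = -log(3.68e-08) = 7.4342. pH = pKa + log([A⁻]/[HA]), so log([A⁻]/[HA]) = pH − pKa = 7.22 − 7.4342 = -0.2142. [A⁻]/[HA] = 10^(-0.2142) = 0.611

[A⁻]/[HA] = 0.611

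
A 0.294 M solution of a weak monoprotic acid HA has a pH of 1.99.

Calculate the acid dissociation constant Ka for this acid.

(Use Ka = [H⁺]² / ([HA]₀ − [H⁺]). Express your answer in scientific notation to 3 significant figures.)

[H⁺] = 10^(−pH) = 10^(−1.99) = 1.023e-02 M. For HA ⇌ H⁺ + A⁻, Ka = [H⁺][A⁻]/[HA] = [H⁺]² / ([HA]₀ − [H⁺]) = (1.023e-02)² / (0.294 − 1.023e-02) = 3.69e-04.

K_a = 3.69e-04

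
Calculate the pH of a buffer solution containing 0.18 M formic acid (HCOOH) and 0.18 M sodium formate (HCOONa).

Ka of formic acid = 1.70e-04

pKa = -log(1.70e-04) = 3.77. pH = pKa + log([A⁻]/[HA]) = 3.77 + log(0.18/0.18)

pH = 3.77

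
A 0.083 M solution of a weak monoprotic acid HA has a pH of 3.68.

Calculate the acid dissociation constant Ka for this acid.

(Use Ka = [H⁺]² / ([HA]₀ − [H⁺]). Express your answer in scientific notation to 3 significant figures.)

[H⁺] = 10^(−pH) = 10^(−3.68) = 2.089e-04 M. For HA ⇌ H⁺ + A⁻, Ka = [H⁺][A⁻]/[HA] = [H⁺]² / ([HA]₀ − [H⁺]) = (2.089e-04)² / (0.083 − 2.089e-04) = 5.27e-07.

K_a = 5.27e-07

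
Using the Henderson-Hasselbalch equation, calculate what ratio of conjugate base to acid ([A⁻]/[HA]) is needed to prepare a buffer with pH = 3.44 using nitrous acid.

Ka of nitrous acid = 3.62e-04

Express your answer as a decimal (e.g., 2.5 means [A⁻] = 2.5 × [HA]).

pKa = -log(3.62e-04) = 3.4413. pH = pKa + log([A⁻]/[HA]), so log([A⁻]/[HA]) = pH − pKa = 3.44 − 3.4413 = -0.0013. [A⁻]/[HA] = 10^(-0.0013) = 0.997

[A⁻]/[HA] = 0.997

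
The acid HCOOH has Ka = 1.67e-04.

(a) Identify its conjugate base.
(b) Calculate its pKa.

(a) The conjugate base is formed by removing one H⁺ from HCOOH, giving HCOO⁻. (b) pKa = -log(Ka) = -log(1.67e-04) = 3.78.

Conjugate base: HCOO⁻; pK_a = 3.78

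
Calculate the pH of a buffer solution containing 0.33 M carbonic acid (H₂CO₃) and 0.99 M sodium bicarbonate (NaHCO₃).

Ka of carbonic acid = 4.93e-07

pKa = -log(4.93e-07) = 6.31. pH = pKa + log([A⁻]/[HA]) = 6.31 + log(0.99/0.33)

pH = 6.78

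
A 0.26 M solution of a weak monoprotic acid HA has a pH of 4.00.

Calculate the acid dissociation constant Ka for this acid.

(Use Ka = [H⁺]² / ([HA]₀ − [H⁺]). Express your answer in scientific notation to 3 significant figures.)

[H⁺] = 10^(−pH) = 10^(−4.00) = 1.000e-04 M. For HA ⇌ H⁺ + A⁻, Ka = [H⁺][A⁻]/[HA] = [H⁺]² / ([HA]₀ − [H⁺]) = (1.000e-04)² / (0.26 − 1.000e-04) = 3.85e-08.

K_a = 3.85e-08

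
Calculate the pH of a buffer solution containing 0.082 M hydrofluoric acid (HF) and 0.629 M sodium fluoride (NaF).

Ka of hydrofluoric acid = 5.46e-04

pKa = -log(5.46e-04) = 3.26. pH = pKa + log([A⁻]/[HA]) = 3.26 + log(0.629/0.082)

pH = 4.15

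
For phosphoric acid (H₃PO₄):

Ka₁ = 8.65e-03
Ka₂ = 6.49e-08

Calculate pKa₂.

pKa₂ = -log(Ka₂) = -log(6.49e-08) = 7.19.

pK_{a2} = 7.19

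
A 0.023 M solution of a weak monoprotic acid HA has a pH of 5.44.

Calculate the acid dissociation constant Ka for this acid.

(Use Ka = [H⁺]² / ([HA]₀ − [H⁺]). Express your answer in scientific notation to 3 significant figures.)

[H⁺] = 10^(−pH) = 10^(−5.44) = 3.631e-06 M. For HA ⇌ H⁺ + A⁻, Ka = [H⁺][A⁻]/[HA] = [H⁺]² / ([HA]₀ − [H⁺]) = (3.631e-06)² / (0.023 − 3.631e-06) = 5.73e-10.

K_a = 5.73e-10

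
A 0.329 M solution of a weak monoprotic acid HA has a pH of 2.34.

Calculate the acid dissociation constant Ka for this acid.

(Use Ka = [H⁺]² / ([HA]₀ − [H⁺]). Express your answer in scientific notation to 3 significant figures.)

[H⁺] = 10^(−pH) = 10^(−2.34) = 4.571e-03 M. For HA ⇌ H⁺ + A⁻, Ka = [H⁺][A⁻]/[HA] = [H⁺]² / ([HA]₀ − [H⁺]) = (4.571e-03)² / (0.329 − 4.571e-03) = 6.44e-05.

K_a = 6.44e-05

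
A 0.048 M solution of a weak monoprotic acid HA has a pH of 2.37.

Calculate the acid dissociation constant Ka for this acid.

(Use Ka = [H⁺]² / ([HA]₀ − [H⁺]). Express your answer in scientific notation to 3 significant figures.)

[H⁺] = 10^(−pH) = 10^(−2.37) = 4.266e-03 M. For HA ⇌ H⁺ + A⁻, Ka = [H⁺][A⁻]/[HA] = [H⁺]² / ([HA]₀ − [H⁺]) = (4.266e-03)² / (0.048 − 4.266e-03) = 4.16e-04.

K_a = 4.16e-04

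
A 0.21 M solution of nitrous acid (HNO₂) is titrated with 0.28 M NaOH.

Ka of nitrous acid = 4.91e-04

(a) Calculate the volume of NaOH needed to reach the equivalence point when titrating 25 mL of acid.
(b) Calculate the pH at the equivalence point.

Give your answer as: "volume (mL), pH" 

moles acid = 0.21 × 25/1000 = 0.00525 mol; V_base = moles/0.28 × 1000 = 18.8 mL. At equivalence only the conjugate base is present: [A⁻] = 0.00525/0.044 = 1.2000e-01 M. Kb = Kw/Ka = 2.04e-11; [OH⁻] = √(Kb × [A⁻]) = 1.5633e-06; pOH = 5.81; pH = 14 - pOH = 8.19.

V = 18.8 mL, pH = 8.19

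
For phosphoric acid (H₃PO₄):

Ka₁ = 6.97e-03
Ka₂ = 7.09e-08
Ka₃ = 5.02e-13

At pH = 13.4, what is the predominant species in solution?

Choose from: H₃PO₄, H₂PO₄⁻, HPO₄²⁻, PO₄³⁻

pKa₁ = 2.16, pKa₂ = 7.15, pKa₃ = 12.30. For a polyprotic acid the predominant species crosses at each pKa: below pKa_n the protonated form dominates, above it the deprotonated form does. At pH = 13.4, the predominant species is PO₄³⁻.

PO₄³⁻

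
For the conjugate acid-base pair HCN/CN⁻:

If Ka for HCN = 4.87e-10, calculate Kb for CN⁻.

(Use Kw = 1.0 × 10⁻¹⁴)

For a conjugate pair Ka × Kb = Kw, so Kb = Kw/Ka = 1.0 × 10⁻¹⁴ / 4.87e-10 = 2.05e-05.

K_b = 2.05e-05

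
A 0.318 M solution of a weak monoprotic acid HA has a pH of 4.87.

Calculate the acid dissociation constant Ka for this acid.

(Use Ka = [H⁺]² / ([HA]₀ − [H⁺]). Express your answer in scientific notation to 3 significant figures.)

[H⁺] = 10^(−pH) = 10^(−4.87) = 1.349e-05 M. For HA ⇌ H⁺ + A⁻, Ka = [H⁺][A⁻]/[HA] = [H⁺]² / ([HA]₀ − [H⁺]) = (1.349e-05)² / (0.318 − 1.349e-05) = 5.72e-10.

K_a = 5.72e-10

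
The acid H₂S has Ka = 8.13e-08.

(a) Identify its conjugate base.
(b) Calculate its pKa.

(a) The conjugate base is formed by removing one H⁺ from H₂S, giving HS⁻. (b) pKa = -log(Ka) = -log(8.13e-08) = 7.09.

Conjugate base: HS⁻; pK_a = 7.09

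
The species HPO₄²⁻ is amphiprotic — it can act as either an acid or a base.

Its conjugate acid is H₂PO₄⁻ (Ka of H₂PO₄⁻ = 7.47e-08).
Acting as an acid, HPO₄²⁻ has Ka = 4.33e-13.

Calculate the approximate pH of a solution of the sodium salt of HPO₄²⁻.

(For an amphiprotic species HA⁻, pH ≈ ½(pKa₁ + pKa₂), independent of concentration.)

pKa₁ = -log(7.47e-08) = 7.13; pKa₂ = -log(4.33e-13) = 12.36. For an amphiprotic species, pH ≈ ½(pKa₁ + pKa₂) = ½(7.13 + 12.36) = 9.75.

pH = 9.75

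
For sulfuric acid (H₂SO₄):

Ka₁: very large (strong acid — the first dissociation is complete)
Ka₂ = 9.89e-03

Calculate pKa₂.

pKa₂ = -log(Ka₂) = -log(9.89e-03) = 2.00.

pK_{a2} = 2.00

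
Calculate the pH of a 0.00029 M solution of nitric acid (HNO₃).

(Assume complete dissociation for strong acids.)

[H⁺] = 0.00029 M for strong acid. pH = -log[H⁺] = -log(0.00029)

pH = 3.54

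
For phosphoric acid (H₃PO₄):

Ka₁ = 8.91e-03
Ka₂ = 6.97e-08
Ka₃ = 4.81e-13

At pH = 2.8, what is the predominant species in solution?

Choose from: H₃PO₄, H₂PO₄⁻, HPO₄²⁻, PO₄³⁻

pKa₁ = 2.05, pKa₂ = 7.16, pKa₃ = 12.32. For a polyprotic acid the predominant species crosses at each pKa: below pKa_n the protonated form dominates, above it the deprotonated form does. At pH = 2.8, the predominant species is H₂PO₄⁻.

H₂PO₄⁻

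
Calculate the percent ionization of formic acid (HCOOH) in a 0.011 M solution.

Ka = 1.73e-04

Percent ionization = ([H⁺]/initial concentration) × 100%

Using Ka equilibrium: x² + Ka×x - Ka×C = 0. Solving: [H⁺] = 1.2957e-03. Percent = (1.2957e-03/0.011) × 100

Percent ionization = 11.8%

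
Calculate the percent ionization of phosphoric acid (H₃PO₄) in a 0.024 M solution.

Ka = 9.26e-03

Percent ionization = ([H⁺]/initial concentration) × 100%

Using Ka equilibrium: x² + Ka×x - Ka×C = 0. Solving: [H⁺] = 1.0980e-02. Percent = (1.0980e-02/0.024) × 100

Percent ionization = 45.8%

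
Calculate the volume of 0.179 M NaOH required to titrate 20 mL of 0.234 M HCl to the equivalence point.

At equivalence: moles acid = moles base. moles HCl = 0.234 × 20/1000 = 0.00468 mol. V_base = moles / 0.179 × 1000 = 26.1 mL.

V_{base} = 26.1 mL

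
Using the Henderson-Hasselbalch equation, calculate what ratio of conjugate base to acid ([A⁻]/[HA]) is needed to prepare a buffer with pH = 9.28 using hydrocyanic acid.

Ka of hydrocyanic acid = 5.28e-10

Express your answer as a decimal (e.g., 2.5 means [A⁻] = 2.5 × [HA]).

pKa = -log(5.28e-10) = 9.2774. pH = pKa + log([A⁻]/[HA]), so log([A⁻]/[HA]) = pH − pKa = 9.28 − 9.2774 = 0.0026. [A⁻]/[HA] = 10^(0.0026) = 1.01

[A⁻]/[HA] = 1.01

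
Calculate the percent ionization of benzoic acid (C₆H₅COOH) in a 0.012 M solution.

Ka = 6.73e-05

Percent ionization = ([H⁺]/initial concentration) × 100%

Using Ka equilibrium: x² + Ka×x - Ka×C = 0. Solving: [H⁺] = 8.6565e-04. Percent = (8.6565e-04/0.012) × 100

Percent ionization = 7.21%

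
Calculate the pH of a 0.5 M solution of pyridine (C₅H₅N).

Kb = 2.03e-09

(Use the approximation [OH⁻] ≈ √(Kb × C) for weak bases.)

[OH⁻] = √(Kb × C) = √(2.03e-09 × 0.5) = 3.1859e-05. pOH = 4.50, pH = 14 - pOH

pH = 9.50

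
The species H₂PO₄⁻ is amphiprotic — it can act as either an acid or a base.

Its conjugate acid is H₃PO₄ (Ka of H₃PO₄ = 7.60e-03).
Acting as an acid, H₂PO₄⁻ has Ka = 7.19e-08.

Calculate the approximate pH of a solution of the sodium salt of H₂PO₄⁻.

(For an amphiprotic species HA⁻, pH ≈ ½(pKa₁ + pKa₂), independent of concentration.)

pKa₁ = -log(7.60e-03) = 2.12; pKa₂ = -log(7.19e-08) = 7.14. For an amphiprotic species, pH ≈ ½(pKa₁ + pKa₂) = ½(2.12 + 7.14) = 4.63.

pH = 4.63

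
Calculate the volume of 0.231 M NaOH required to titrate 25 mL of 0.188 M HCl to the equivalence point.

At equivalence: moles acid = moles base. moles HCl = 0.188 × 25/1000 = 0.0047 mol. V_base = moles / 0.231 × 1000 = 20.3 mL.

V_{base} = 20.3 mL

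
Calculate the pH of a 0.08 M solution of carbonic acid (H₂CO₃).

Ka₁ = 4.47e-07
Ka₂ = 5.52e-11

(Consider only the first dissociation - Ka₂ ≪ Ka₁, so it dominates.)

First dissociation dominates. From Ka₁ = [H⁺][HA⁻]/[H₂A], x² + Ka₁·x − Ka₁·C = 0 with C = 0.08 M and Ka₁ = 4.47e-07. Solving: [H⁺] = (−Ka₁ + √(Ka₁² + 4·Ka₁·C)) / 2 = 1.8888e-04 M. pH = -log(1.8888e-04) = 3.72.

pH = 3.72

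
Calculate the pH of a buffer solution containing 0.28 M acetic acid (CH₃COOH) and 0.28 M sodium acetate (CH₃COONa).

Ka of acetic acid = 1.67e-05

pKa = -log(1.67e-05) = 4.78. pH = pKa + log([A⁻]/[HA]) = 4.78 + log(0.28/0.28)

pH = 4.78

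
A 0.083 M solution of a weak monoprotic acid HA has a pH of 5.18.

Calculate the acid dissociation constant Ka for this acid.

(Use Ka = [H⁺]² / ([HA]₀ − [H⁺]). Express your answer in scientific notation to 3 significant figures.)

[H⁺] = 10^(−pH) = 10^(−5.18) = 6.607e-06 M. For HA ⇌ H⁺ + A⁻, Ka = [H⁺][A⁻]/[HA] = [H⁺]² / ([HA]₀ − [H⁺]) = (6.607e-06)² / (0.083 − 6.607e-06) = 5.26e-10.

K_a = 5.26e-10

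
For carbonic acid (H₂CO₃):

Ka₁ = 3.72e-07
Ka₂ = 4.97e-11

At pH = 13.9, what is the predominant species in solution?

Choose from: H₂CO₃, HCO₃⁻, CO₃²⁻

pKa₁ = 6.43, pKa₂ = 10.30. For a polyprotic acid the predominant species crosses at each pKa: below pKa_n the protonated form dominates, above it the deprotonated form does. At pH = 13.9, the predominant species is CO₃²⁻.

CO₃²⁻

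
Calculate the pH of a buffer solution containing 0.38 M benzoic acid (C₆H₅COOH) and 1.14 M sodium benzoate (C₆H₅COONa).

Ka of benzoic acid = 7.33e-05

pKa = -log(7.33e-05) = 4.13. pH = pKa + log([A⁻]/[HA]) = 4.13 + log(1.14/0.38)

pH = 4.61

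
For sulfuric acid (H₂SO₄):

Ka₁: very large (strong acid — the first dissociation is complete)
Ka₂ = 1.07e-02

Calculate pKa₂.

pKa₂ = -log(Ka₂) = -log(1.07e-02) = 1.97.

pK_{a2} = 1.97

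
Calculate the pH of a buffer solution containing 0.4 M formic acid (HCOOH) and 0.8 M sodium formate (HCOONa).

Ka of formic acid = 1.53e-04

pKa = -log(1.53e-04) = 3.82. pH = pKa + log([A⁻]/[HA]) = 3.82 + log(0.8/0.4)

pH = 4.12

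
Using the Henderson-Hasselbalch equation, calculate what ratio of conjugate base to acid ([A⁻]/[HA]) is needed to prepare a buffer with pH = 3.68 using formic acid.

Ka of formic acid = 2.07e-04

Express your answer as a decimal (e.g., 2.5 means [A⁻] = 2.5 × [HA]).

pKa = -log(2.07e-04) = 3.6840. pH = pKa + log([A⁻]/[HA]), so log([A⁻]/[HA]) = pH − pKa = 3.68 − 3.6840 = -0.0040. [A⁻]/[HA] = 10^(-0.0040) = 0.991

[A⁻]/[HA] = 0.991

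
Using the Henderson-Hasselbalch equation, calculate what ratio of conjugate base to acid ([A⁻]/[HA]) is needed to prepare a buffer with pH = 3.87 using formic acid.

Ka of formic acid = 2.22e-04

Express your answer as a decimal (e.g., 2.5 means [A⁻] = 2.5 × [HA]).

pKa = -log(2.22e-04) = 3.6536. pH = pKa + log([A⁻]/[HA]), so log([A⁻]/[HA]) = pH − pKa = 3.87 − 3.6536 = 0.2164. [A⁻]/[HA] = 10^(0.2164) = 1.65

[A⁻]/[HA] = 1.65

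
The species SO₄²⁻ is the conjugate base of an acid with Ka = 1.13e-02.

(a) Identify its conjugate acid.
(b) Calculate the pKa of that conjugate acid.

(a) The conjugate acid is formed by adding one H⁺ to SO₄²⁻, giving HSO₄⁻. (b) pKa = -log(Ka) = -log(1.13e-02) = 1.95.

Conjugate acid: HSO₄⁻; pK_a = 1.95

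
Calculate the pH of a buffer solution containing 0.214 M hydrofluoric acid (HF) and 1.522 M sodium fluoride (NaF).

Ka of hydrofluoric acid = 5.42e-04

pKa = -log(5.42e-04) = 3.27. pH = pKa + log([A⁻]/[HA]) = 3.27 + log(1.522/0.214)

pH = 4.12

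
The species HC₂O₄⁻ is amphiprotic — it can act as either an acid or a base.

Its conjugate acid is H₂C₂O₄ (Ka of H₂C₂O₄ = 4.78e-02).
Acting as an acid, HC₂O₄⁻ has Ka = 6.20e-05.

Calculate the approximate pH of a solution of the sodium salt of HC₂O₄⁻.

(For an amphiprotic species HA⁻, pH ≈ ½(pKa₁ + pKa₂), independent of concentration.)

pKa₁ = -log(4.78e-02) = 1.32; pKa₂ = -log(6.20e-05) = 4.21. For an amphiprotic species, pH ≈ ½(pKa₁ + pKa₂) = ½(1.32 + 4.21) = 2.76.

pH = 2.76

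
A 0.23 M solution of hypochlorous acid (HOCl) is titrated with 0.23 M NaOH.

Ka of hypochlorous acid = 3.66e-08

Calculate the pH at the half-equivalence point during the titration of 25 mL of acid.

At half-equivalence [HA] = [A⁻], so Henderson-Hasselbalch gives pH = pKa = -log(3.66e-08) = 7.44.

pH = pKa = 7.44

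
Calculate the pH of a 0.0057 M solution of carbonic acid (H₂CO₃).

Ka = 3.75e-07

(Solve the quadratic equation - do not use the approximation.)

x² + Ka×x - Ka×C = 0. Using quadratic formula: [H⁺] = 4.6046e-05

pH = 4.34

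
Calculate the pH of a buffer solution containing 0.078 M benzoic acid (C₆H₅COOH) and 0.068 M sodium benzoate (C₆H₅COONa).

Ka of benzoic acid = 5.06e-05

pKa = -log(5.06e-05) = 4.30. pH = pKa + log([A⁻]/[HA]) = 4.30 + log(0.068/0.078)

pH = 4.24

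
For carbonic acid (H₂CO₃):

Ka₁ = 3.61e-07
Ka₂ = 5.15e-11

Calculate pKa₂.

pKa₂ = -log(Ka₂) = -log(5.15e-11) = 10.29.

pK_{a2} = 10.29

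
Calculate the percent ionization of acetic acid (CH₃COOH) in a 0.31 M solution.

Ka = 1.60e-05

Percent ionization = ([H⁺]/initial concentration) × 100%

Using Ka equilibrium: x² + Ka×x - Ka×C = 0. Solving: [H⁺] = 2.2191e-03. Percent = (2.2191e-03/0.31) × 100

Percent ionization = 0.716%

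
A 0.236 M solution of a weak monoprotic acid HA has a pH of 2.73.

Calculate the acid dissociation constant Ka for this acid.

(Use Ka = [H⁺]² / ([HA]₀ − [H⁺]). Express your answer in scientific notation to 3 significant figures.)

[H⁺] = 10^(−pH) = 10^(−2.73) = 1.862e-03 M. For HA ⇌ H⁺ + A⁻, Ka = [H⁺][A⁻]/[HA] = [H⁺]² / ([HA]₀ − [H⁺]) = (1.862e-03)² / (0.236 − 1.862e-03) = 1.48e-05.

K_a = 1.48e-05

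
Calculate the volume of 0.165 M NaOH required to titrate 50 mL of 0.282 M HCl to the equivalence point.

At equivalence: moles acid = moles base. moles HCl = 0.282 × 50/1000 = 0.0141 mol. V_base = moles / 0.165 × 1000 = 85.5 mL.

V_{base} = 85.5 mL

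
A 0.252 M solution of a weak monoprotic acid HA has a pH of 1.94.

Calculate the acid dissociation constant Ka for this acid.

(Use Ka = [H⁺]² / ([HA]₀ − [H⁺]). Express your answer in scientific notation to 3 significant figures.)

[H⁺] = 10^(−pH) = 10^(−1.94) = 1.148e-02 M. For HA ⇌ H⁺ + A⁻, Ka = [H⁺][A⁻]/[HA] = [H⁺]² / ([HA]₀ − [H⁺]) = (1.148e-02)² / (0.252 − 1.148e-02) = 5.48e-04.

K_a = 5.48e-04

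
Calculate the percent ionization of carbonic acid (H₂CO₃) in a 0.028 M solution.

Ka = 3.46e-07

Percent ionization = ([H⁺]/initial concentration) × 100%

Using Ka equilibrium: x² + Ka×x - Ka×C = 0. Solving: [H⁺] = 9.8255e-05. Percent = (9.8255e-05/0.028) × 100

Percent ionization = 0.351%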